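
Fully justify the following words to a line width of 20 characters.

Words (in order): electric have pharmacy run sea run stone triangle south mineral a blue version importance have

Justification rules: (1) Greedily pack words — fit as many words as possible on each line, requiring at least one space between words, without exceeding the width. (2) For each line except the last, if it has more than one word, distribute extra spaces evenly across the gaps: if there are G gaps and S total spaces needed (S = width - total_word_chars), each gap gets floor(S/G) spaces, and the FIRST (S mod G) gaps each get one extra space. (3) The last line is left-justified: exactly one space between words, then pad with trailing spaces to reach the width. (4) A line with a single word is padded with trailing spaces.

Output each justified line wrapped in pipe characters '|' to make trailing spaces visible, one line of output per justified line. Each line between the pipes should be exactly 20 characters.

Line 1: ['electric', 'have'] (min_width=13, slack=7)
Line 2: ['pharmacy', 'run', 'sea', 'run'] (min_width=20, slack=0)
Line 3: ['stone', 'triangle', 'south'] (min_width=20, slack=0)
Line 4: ['mineral', 'a', 'blue'] (min_width=14, slack=6)
Line 5: ['version', 'importance'] (min_width=18, slack=2)
Line 6: ['have'] (min_width=4, slack=16)

Answer: |electric        have|
|pharmacy run sea run|
|stone triangle south|
|mineral    a    blue|
|version   importance|
|have                |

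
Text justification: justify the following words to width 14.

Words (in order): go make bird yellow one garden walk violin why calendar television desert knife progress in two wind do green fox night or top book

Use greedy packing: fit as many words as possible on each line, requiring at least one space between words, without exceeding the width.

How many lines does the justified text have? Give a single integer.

Answer: 12

Derivation:
Line 1: ['go', 'make', 'bird'] (min_width=12, slack=2)
Line 2: ['yellow', 'one'] (min_width=10, slack=4)
Line 3: ['garden', 'walk'] (min_width=11, slack=3)
Line 4: ['violin', 'why'] (min_width=10, slack=4)
Line 5: ['calendar'] (min_width=8, slack=6)
Line 6: ['television'] (min_width=10, slack=4)
Line 7: ['desert', 'knife'] (min_width=12, slack=2)
Line 8: ['progress', 'in'] (min_width=11, slack=3)
Line 9: ['two', 'wind', 'do'] (min_width=11, slack=3)
Line 10: ['green', 'fox'] (min_width=9, slack=5)
Line 11: ['night', 'or', 'top'] (min_width=12, slack=2)
Line 12: ['book'] (min_width=4, slack=10)
Total lines: 12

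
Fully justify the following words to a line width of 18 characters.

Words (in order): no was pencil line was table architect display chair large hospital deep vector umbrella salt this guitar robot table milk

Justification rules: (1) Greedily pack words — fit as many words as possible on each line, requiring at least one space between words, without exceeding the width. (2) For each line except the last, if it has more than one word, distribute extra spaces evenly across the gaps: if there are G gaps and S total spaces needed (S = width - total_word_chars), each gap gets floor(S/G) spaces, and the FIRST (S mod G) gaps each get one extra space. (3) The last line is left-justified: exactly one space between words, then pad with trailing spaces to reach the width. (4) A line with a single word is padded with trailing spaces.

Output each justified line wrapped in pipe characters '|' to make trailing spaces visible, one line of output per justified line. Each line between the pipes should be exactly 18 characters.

Answer: |no was pencil line|
|was          table|
|architect  display|
|chair        large|
|hospital      deep|
|vector    umbrella|
|salt  this  guitar|
|robot table milk  |

Derivation:
Line 1: ['no', 'was', 'pencil', 'line'] (min_width=18, slack=0)
Line 2: ['was', 'table'] (min_width=9, slack=9)
Line 3: ['architect', 'display'] (min_width=17, slack=1)
Line 4: ['chair', 'large'] (min_width=11, slack=7)
Line 5: ['hospital', 'deep'] (min_width=13, slack=5)
Line 6: ['vector', 'umbrella'] (min_width=15, slack=3)
Line 7: ['salt', 'this', 'guitar'] (min_width=16, slack=2)
Line 8: ['robot', 'table', 'milk'] (min_width=16, slack=2)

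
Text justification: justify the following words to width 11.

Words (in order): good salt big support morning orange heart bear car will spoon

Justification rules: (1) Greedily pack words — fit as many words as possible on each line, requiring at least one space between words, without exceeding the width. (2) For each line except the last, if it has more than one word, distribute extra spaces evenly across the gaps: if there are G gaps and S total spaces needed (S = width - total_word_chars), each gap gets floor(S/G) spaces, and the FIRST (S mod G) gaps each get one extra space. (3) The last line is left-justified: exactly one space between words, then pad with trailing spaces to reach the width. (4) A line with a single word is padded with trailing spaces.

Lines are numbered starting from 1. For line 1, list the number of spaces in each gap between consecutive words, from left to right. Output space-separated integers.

Answer: 3

Derivation:
Line 1: ['good', 'salt'] (min_width=9, slack=2)
Line 2: ['big', 'support'] (min_width=11, slack=0)
Line 3: ['morning'] (min_width=7, slack=4)
Line 4: ['orange'] (min_width=6, slack=5)
Line 5: ['heart', 'bear'] (min_width=10, slack=1)
Line 6: ['car', 'will'] (min_width=8, slack=3)
Line 7: ['spoon'] (min_width=5, slack=6)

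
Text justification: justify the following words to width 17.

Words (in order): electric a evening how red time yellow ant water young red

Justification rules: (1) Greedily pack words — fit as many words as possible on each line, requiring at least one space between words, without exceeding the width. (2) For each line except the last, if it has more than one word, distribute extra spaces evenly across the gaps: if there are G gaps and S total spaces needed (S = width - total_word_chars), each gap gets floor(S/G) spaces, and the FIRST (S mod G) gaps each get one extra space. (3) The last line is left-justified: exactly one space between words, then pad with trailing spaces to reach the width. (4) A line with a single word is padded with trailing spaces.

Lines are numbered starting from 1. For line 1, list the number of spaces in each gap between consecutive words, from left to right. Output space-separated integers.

Answer: 8

Derivation:
Line 1: ['electric', 'a'] (min_width=10, slack=7)
Line 2: ['evening', 'how', 'red'] (min_width=15, slack=2)
Line 3: ['time', 'yellow', 'ant'] (min_width=15, slack=2)
Line 4: ['water', 'young', 'red'] (min_width=15, slack=2)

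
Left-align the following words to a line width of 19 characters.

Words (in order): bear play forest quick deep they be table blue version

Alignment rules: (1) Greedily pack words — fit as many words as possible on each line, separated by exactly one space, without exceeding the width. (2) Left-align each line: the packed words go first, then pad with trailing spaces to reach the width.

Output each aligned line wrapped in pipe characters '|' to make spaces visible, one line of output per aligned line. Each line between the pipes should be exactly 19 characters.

Line 1: ['bear', 'play', 'forest'] (min_width=16, slack=3)
Line 2: ['quick', 'deep', 'they', 'be'] (min_width=18, slack=1)
Line 3: ['table', 'blue', 'version'] (min_width=18, slack=1)

Answer: |bear play forest   |
|quick deep they be |
|table blue version |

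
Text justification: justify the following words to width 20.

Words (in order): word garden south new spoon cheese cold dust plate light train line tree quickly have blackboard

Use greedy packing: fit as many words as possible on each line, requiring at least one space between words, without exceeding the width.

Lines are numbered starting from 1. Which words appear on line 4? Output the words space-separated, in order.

Line 1: ['word', 'garden', 'south'] (min_width=17, slack=3)
Line 2: ['new', 'spoon', 'cheese'] (min_width=16, slack=4)
Line 3: ['cold', 'dust', 'plate'] (min_width=15, slack=5)
Line 4: ['light', 'train', 'line'] (min_width=16, slack=4)
Line 5: ['tree', 'quickly', 'have'] (min_width=17, slack=3)
Line 6: ['blackboard'] (min_width=10, slack=10)

Answer: light train line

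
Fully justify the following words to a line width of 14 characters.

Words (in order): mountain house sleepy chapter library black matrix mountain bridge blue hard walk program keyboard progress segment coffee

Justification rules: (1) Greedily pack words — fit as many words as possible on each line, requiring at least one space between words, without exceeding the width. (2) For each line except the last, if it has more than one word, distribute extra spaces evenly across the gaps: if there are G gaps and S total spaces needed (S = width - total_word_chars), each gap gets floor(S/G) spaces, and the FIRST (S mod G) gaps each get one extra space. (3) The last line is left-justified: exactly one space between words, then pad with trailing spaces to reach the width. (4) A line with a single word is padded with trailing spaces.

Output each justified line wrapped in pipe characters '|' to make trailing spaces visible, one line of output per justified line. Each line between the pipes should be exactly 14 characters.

Answer: |mountain house|
|sleepy chapter|
|library  black|
|matrix        |
|mountain      |
|bridge    blue|
|hard      walk|
|program       |
|keyboard      |
|progress      |
|segment coffee|

Derivation:
Line 1: ['mountain', 'house'] (min_width=14, slack=0)
Line 2: ['sleepy', 'chapter'] (min_width=14, slack=0)
Line 3: ['library', 'black'] (min_width=13, slack=1)
Line 4: ['matrix'] (min_width=6, slack=8)
Line 5: ['mountain'] (min_width=8, slack=6)
Line 6: ['bridge', 'blue'] (min_width=11, slack=3)
Line 7: ['hard', 'walk'] (min_width=9, slack=5)
Line 8: ['program'] (min_width=7, slack=7)
Line 9: ['keyboard'] (min_width=8, slack=6)
Line 10: ['progress'] (min_width=8, slack=6)
Line 11: ['segment', 'coffee'] (min_width=14, slack=0)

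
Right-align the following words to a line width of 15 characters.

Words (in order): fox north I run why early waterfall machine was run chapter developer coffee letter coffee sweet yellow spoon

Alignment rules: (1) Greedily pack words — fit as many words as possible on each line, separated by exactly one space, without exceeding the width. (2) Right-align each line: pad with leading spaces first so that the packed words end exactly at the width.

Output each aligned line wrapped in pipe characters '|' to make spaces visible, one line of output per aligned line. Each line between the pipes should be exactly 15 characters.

Answer: |fox north I run|
|      why early|
|      waterfall|
|machine was run|
|        chapter|
|      developer|
|  coffee letter|
|   coffee sweet|
|   yellow spoon|

Derivation:
Line 1: ['fox', 'north', 'I', 'run'] (min_width=15, slack=0)
Line 2: ['why', 'early'] (min_width=9, slack=6)
Line 3: ['waterfall'] (min_width=9, slack=6)
Line 4: ['machine', 'was', 'run'] (min_width=15, slack=0)
Line 5: ['chapter'] (min_width=7, slack=8)
Line 6: ['developer'] (min_width=9, slack=6)
Line 7: ['coffee', 'letter'] (min_width=13, slack=2)
Line 8: ['coffee', 'sweet'] (min_width=12, slack=3)
Line 9: ['yellow', 'spoon'] (min_width=12, slack=3)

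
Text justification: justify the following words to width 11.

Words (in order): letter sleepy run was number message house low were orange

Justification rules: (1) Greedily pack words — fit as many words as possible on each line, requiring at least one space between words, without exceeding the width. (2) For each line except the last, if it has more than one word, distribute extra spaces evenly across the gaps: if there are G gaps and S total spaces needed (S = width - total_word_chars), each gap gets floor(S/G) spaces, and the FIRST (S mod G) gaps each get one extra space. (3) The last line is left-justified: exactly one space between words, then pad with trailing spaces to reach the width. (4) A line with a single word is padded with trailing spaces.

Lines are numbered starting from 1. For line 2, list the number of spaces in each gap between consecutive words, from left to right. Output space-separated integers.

Answer: 2

Derivation:
Line 1: ['letter'] (min_width=6, slack=5)
Line 2: ['sleepy', 'run'] (min_width=10, slack=1)
Line 3: ['was', 'number'] (min_width=10, slack=1)
Line 4: ['message'] (min_width=7, slack=4)
Line 5: ['house', 'low'] (min_width=9, slack=2)
Line 6: ['were', 'orange'] (min_width=11, slack=0)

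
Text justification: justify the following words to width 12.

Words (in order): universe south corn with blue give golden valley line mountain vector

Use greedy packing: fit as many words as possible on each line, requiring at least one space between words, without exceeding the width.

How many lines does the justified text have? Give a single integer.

Answer: 7

Derivation:
Line 1: ['universe'] (min_width=8, slack=4)
Line 2: ['south', 'corn'] (min_width=10, slack=2)
Line 3: ['with', 'blue'] (min_width=9, slack=3)
Line 4: ['give', 'golden'] (min_width=11, slack=1)
Line 5: ['valley', 'line'] (min_width=11, slack=1)
Line 6: ['mountain'] (min_width=8, slack=4)
Line 7: ['vector'] (min_width=6, slack=6)
Total lines: 7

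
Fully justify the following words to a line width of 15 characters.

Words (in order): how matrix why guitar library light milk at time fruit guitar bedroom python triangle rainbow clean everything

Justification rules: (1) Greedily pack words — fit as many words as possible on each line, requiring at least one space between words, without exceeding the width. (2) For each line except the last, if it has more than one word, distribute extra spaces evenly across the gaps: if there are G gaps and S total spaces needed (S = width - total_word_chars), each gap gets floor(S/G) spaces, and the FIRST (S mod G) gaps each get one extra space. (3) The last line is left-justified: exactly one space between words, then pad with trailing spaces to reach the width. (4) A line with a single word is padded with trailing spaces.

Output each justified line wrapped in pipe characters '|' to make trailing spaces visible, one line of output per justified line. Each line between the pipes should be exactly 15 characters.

Answer: |how  matrix why|
|guitar  library|
|light  milk  at|
|time      fruit|
|guitar  bedroom|
|python triangle|
|rainbow   clean|
|everything     |

Derivation:
Line 1: ['how', 'matrix', 'why'] (min_width=14, slack=1)
Line 2: ['guitar', 'library'] (min_width=14, slack=1)
Line 3: ['light', 'milk', 'at'] (min_width=13, slack=2)
Line 4: ['time', 'fruit'] (min_width=10, slack=5)
Line 5: ['guitar', 'bedroom'] (min_width=14, slack=1)
Line 6: ['python', 'triangle'] (min_width=15, slack=0)
Line 7: ['rainbow', 'clean'] (min_width=13, slack=2)
Line 8: ['everything'] (min_width=10, slack=5)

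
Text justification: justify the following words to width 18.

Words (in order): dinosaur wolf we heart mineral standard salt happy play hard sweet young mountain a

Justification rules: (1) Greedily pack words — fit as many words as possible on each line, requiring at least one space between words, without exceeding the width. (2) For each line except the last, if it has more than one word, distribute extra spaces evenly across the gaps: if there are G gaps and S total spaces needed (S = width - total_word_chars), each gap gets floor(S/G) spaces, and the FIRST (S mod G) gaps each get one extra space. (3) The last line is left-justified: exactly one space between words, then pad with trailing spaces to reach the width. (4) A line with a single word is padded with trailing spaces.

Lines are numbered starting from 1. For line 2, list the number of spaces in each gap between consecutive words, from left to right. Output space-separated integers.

Line 1: ['dinosaur', 'wolf', 'we'] (min_width=16, slack=2)
Line 2: ['heart', 'mineral'] (min_width=13, slack=5)
Line 3: ['standard', 'salt'] (min_width=13, slack=5)
Line 4: ['happy', 'play', 'hard'] (min_width=15, slack=3)
Line 5: ['sweet', 'young'] (min_width=11, slack=7)
Line 6: ['mountain', 'a'] (min_width=10, slack=8)

Answer: 6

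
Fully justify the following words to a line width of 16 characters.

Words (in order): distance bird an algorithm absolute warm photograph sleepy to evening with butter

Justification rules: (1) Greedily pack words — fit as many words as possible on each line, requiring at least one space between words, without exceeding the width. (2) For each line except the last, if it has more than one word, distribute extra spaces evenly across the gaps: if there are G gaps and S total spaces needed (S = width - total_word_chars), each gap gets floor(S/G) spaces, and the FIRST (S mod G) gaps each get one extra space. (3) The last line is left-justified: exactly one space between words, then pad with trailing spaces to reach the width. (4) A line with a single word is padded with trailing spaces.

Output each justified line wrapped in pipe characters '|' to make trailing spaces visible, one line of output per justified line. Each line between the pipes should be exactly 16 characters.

Line 1: ['distance', 'bird', 'an'] (min_width=16, slack=0)
Line 2: ['algorithm'] (min_width=9, slack=7)
Line 3: ['absolute', 'warm'] (min_width=13, slack=3)
Line 4: ['photograph'] (min_width=10, slack=6)
Line 5: ['sleepy', 'to'] (min_width=9, slack=7)
Line 6: ['evening', 'with'] (min_width=12, slack=4)
Line 7: ['butter'] (min_width=6, slack=10)

Answer: |distance bird an|
|algorithm       |
|absolute    warm|
|photograph      |
|sleepy        to|
|evening     with|
|butter          |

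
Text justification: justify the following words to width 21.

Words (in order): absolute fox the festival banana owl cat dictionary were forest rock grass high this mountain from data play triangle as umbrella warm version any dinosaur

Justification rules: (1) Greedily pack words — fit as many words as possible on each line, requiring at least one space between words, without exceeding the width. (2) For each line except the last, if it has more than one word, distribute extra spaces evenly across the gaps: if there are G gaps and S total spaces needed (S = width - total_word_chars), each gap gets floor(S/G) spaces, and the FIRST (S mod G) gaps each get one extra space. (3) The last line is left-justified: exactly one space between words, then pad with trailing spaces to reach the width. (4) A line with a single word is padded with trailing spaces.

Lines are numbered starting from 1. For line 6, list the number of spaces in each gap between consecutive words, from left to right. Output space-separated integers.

Line 1: ['absolute', 'fox', 'the'] (min_width=16, slack=5)
Line 2: ['festival', 'banana', 'owl'] (min_width=19, slack=2)
Line 3: ['cat', 'dictionary', 'were'] (min_width=19, slack=2)
Line 4: ['forest', 'rock', 'grass'] (min_width=17, slack=4)
Line 5: ['high', 'this', 'mountain'] (min_width=18, slack=3)
Line 6: ['from', 'data', 'play'] (min_width=14, slack=7)
Line 7: ['triangle', 'as', 'umbrella'] (min_width=20, slack=1)
Line 8: ['warm', 'version', 'any'] (min_width=16, slack=5)
Line 9: ['dinosaur'] (min_width=8, slack=13)

Answer: 5 4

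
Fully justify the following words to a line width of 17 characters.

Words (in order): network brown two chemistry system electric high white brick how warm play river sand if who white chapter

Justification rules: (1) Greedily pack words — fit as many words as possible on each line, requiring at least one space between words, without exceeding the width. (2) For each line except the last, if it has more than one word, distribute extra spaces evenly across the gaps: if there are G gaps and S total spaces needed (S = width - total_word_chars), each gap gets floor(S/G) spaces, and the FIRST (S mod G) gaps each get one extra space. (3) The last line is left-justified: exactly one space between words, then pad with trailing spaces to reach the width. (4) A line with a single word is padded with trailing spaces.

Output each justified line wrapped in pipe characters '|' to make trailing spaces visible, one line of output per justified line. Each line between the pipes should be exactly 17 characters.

Answer: |network brown two|
|chemistry  system|
|electric     high|
|white  brick  how|
|warm  play  river|
|sand if who white|
|chapter          |

Derivation:
Line 1: ['network', 'brown', 'two'] (min_width=17, slack=0)
Line 2: ['chemistry', 'system'] (min_width=16, slack=1)
Line 3: ['electric', 'high'] (min_width=13, slack=4)
Line 4: ['white', 'brick', 'how'] (min_width=15, slack=2)
Line 5: ['warm', 'play', 'river'] (min_width=15, slack=2)
Line 6: ['sand', 'if', 'who', 'white'] (min_width=17, slack=0)
Line 7: ['chapter'] (min_width=7, slack=10)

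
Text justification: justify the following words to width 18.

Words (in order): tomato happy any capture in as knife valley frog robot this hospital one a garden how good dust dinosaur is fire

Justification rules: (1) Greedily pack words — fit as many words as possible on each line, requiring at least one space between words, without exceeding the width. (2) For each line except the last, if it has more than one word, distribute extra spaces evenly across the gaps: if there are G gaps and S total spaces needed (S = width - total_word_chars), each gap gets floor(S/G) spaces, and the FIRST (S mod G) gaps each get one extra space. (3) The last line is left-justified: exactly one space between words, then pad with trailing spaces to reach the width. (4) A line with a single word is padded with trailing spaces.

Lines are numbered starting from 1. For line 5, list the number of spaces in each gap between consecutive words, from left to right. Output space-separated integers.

Line 1: ['tomato', 'happy', 'any'] (min_width=16, slack=2)
Line 2: ['capture', 'in', 'as'] (min_width=13, slack=5)
Line 3: ['knife', 'valley', 'frog'] (min_width=17, slack=1)
Line 4: ['robot', 'this'] (min_width=10, slack=8)
Line 5: ['hospital', 'one', 'a'] (min_width=14, slack=4)
Line 6: ['garden', 'how', 'good'] (min_width=15, slack=3)
Line 7: ['dust', 'dinosaur', 'is'] (min_width=16, slack=2)
Line 8: ['fire'] (min_width=4, slack=14)

Answer: 3 3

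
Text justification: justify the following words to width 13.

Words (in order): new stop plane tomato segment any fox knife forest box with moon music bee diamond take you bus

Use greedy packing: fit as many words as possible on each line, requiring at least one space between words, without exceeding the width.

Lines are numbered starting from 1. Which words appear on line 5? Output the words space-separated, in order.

Line 1: ['new', 'stop'] (min_width=8, slack=5)
Line 2: ['plane', 'tomato'] (min_width=12, slack=1)
Line 3: ['segment', 'any'] (min_width=11, slack=2)
Line 4: ['fox', 'knife'] (min_width=9, slack=4)
Line 5: ['forest', 'box'] (min_width=10, slack=3)
Line 6: ['with', 'moon'] (min_width=9, slack=4)
Line 7: ['music', 'bee'] (min_width=9, slack=4)
Line 8: ['diamond', 'take'] (min_width=12, slack=1)
Line 9: ['you', 'bus'] (min_width=7, slack=6)

Answer: forest box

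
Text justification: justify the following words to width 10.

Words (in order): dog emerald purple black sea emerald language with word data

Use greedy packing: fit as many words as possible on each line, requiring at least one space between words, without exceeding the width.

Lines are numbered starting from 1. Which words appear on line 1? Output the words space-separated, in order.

Line 1: ['dog'] (min_width=3, slack=7)
Line 2: ['emerald'] (min_width=7, slack=3)
Line 3: ['purple'] (min_width=6, slack=4)
Line 4: ['black', 'sea'] (min_width=9, slack=1)
Line 5: ['emerald'] (min_width=7, slack=3)
Line 6: ['language'] (min_width=8, slack=2)
Line 7: ['with', 'word'] (min_width=9, slack=1)
Line 8: ['data'] (min_width=4, slack=6)

Answer: dog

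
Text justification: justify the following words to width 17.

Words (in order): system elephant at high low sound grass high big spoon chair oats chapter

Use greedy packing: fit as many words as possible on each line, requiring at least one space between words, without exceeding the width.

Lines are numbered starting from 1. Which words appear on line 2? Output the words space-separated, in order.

Answer: at high low sound

Derivation:
Line 1: ['system', 'elephant'] (min_width=15, slack=2)
Line 2: ['at', 'high', 'low', 'sound'] (min_width=17, slack=0)
Line 3: ['grass', 'high', 'big'] (min_width=14, slack=3)
Line 4: ['spoon', 'chair', 'oats'] (min_width=16, slack=1)
Line 5: ['chapter'] (min_width=7, slack=10)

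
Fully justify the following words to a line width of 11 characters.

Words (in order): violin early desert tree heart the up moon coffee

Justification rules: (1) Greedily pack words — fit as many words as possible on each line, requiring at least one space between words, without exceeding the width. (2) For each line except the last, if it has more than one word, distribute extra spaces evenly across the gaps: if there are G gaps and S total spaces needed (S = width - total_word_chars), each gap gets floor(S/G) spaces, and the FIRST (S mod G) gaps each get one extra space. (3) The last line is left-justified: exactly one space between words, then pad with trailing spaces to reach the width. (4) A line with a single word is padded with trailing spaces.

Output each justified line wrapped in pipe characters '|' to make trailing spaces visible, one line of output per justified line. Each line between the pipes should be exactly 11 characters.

Answer: |violin     |
|early      |
|desert tree|
|heart   the|
|up     moon|
|coffee     |

Derivation:
Line 1: ['violin'] (min_width=6, slack=5)
Line 2: ['early'] (min_width=5, slack=6)
Line 3: ['desert', 'tree'] (min_width=11, slack=0)
Line 4: ['heart', 'the'] (min_width=9, slack=2)
Line 5: ['up', 'moon'] (min_width=7, slack=4)
Line 6: ['coffee'] (min_width=6, slack=5)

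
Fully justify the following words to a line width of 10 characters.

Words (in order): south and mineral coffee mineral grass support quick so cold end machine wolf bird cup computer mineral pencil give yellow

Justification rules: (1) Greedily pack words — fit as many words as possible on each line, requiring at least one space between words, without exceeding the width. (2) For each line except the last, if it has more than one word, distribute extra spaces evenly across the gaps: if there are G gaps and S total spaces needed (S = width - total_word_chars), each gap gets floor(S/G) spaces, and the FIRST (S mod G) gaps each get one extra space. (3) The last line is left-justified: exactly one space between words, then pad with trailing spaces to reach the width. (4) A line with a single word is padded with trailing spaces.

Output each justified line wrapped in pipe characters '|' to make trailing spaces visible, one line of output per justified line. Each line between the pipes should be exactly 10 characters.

Line 1: ['south', 'and'] (min_width=9, slack=1)
Line 2: ['mineral'] (min_width=7, slack=3)
Line 3: ['coffee'] (min_width=6, slack=4)
Line 4: ['mineral'] (min_width=7, slack=3)
Line 5: ['grass'] (min_width=5, slack=5)
Line 6: ['support'] (min_width=7, slack=3)
Line 7: ['quick', 'so'] (min_width=8, slack=2)
Line 8: ['cold', 'end'] (min_width=8, slack=2)
Line 9: ['machine'] (min_width=7, slack=3)
Line 10: ['wolf', 'bird'] (min_width=9, slack=1)
Line 11: ['cup'] (min_width=3, slack=7)
Line 12: ['computer'] (min_width=8, slack=2)
Line 13: ['mineral'] (min_width=7, slack=3)
Line 14: ['pencil'] (min_width=6, slack=4)
Line 15: ['give'] (min_width=4, slack=6)
Line 16: ['yellow'] (min_width=6, slack=4)

Answer: |south  and|
|mineral   |
|coffee    |
|mineral   |
|grass     |
|support   |
|quick   so|
|cold   end|
|machine   |
|wolf  bird|
|cup       |
|computer  |
|mineral   |
|pencil    |
|give      |
|yellow    |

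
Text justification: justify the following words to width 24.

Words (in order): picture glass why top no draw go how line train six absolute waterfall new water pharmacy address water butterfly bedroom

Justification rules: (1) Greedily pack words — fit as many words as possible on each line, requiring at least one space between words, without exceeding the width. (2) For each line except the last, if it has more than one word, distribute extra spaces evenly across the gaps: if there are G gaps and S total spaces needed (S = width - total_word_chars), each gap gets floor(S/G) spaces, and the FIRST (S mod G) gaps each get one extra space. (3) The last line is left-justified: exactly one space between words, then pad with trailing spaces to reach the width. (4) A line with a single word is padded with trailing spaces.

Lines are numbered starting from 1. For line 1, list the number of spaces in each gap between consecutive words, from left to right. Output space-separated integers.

Answer: 1 1 1 1

Derivation:
Line 1: ['picture', 'glass', 'why', 'top', 'no'] (min_width=24, slack=0)
Line 2: ['draw', 'go', 'how', 'line', 'train'] (min_width=22, slack=2)
Line 3: ['six', 'absolute', 'waterfall'] (min_width=22, slack=2)
Line 4: ['new', 'water', 'pharmacy'] (min_width=18, slack=6)
Line 5: ['address', 'water', 'butterfly'] (min_width=23, slack=1)
Line 6: ['bedroom'] (min_width=7, slack=17)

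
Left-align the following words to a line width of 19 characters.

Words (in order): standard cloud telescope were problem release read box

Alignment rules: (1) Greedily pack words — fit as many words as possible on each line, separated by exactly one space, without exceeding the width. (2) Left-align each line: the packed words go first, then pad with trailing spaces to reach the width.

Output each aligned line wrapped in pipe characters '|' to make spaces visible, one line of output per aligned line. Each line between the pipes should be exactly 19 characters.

Answer: |standard cloud     |
|telescope were     |
|problem release    |
|read box           |

Derivation:
Line 1: ['standard', 'cloud'] (min_width=14, slack=5)
Line 2: ['telescope', 'were'] (min_width=14, slack=5)
Line 3: ['problem', 'release'] (min_width=15, slack=4)
Line 4: ['read', 'box'] (min_width=8, slack=11)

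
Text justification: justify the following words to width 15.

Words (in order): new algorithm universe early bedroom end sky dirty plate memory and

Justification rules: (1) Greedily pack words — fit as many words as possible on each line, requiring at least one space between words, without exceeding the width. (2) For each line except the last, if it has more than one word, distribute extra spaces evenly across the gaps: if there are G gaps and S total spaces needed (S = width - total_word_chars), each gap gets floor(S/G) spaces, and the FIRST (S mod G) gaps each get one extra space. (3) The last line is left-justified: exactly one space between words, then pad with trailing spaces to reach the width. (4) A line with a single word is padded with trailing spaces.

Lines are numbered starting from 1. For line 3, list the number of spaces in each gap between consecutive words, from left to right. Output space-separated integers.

Line 1: ['new', 'algorithm'] (min_width=13, slack=2)
Line 2: ['universe', 'early'] (min_width=14, slack=1)
Line 3: ['bedroom', 'end', 'sky'] (min_width=15, slack=0)
Line 4: ['dirty', 'plate'] (min_width=11, slack=4)
Line 5: ['memory', 'and'] (min_width=10, slack=5)

Answer: 1 1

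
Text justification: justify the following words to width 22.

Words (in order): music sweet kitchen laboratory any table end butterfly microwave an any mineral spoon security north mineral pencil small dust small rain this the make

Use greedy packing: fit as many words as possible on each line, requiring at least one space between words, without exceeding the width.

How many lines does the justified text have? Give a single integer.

Line 1: ['music', 'sweet', 'kitchen'] (min_width=19, slack=3)
Line 2: ['laboratory', 'any', 'table'] (min_width=20, slack=2)
Line 3: ['end', 'butterfly'] (min_width=13, slack=9)
Line 4: ['microwave', 'an', 'any'] (min_width=16, slack=6)
Line 5: ['mineral', 'spoon', 'security'] (min_width=22, slack=0)
Line 6: ['north', 'mineral', 'pencil'] (min_width=20, slack=2)
Line 7: ['small', 'dust', 'small', 'rain'] (min_width=21, slack=1)
Line 8: ['this', 'the', 'make'] (min_width=13, slack=9)
Total lines: 8

Answer: 8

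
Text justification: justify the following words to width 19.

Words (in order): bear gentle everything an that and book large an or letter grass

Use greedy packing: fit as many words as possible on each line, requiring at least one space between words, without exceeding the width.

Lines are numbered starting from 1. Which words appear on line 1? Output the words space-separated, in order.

Line 1: ['bear', 'gentle'] (min_width=11, slack=8)
Line 2: ['everything', 'an', 'that'] (min_width=18, slack=1)
Line 3: ['and', 'book', 'large', 'an'] (min_width=17, slack=2)
Line 4: ['or', 'letter', 'grass'] (min_width=15, slack=4)

Answer: bear gentle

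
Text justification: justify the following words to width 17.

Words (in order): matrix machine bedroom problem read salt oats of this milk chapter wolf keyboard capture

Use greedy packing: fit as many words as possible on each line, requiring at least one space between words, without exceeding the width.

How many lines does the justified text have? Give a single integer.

Line 1: ['matrix', 'machine'] (min_width=14, slack=3)
Line 2: ['bedroom', 'problem'] (min_width=15, slack=2)
Line 3: ['read', 'salt', 'oats', 'of'] (min_width=17, slack=0)
Line 4: ['this', 'milk', 'chapter'] (min_width=17, slack=0)
Line 5: ['wolf', 'keyboard'] (min_width=13, slack=4)
Line 6: ['capture'] (min_width=7, slack=10)
Total lines: 6

Answer: 6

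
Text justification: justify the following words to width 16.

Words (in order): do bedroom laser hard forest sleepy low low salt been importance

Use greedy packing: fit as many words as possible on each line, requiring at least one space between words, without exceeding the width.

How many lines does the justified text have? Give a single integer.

Line 1: ['do', 'bedroom', 'laser'] (min_width=16, slack=0)
Line 2: ['hard', 'forest'] (min_width=11, slack=5)
Line 3: ['sleepy', 'low', 'low'] (min_width=14, slack=2)
Line 4: ['salt', 'been'] (min_width=9, slack=7)
Line 5: ['importance'] (min_width=10, slack=6)
Total lines: 5

Answer: 5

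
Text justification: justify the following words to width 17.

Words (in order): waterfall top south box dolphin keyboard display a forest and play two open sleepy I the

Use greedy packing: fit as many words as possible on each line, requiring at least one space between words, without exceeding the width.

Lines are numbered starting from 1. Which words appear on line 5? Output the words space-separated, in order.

Line 1: ['waterfall', 'top'] (min_width=13, slack=4)
Line 2: ['south', 'box', 'dolphin'] (min_width=17, slack=0)
Line 3: ['keyboard', 'display'] (min_width=16, slack=1)
Line 4: ['a', 'forest', 'and', 'play'] (min_width=17, slack=0)
Line 5: ['two', 'open', 'sleepy', 'I'] (min_width=17, slack=0)
Line 6: ['the'] (min_width=3, slack=14)

Answer: two open sleepy I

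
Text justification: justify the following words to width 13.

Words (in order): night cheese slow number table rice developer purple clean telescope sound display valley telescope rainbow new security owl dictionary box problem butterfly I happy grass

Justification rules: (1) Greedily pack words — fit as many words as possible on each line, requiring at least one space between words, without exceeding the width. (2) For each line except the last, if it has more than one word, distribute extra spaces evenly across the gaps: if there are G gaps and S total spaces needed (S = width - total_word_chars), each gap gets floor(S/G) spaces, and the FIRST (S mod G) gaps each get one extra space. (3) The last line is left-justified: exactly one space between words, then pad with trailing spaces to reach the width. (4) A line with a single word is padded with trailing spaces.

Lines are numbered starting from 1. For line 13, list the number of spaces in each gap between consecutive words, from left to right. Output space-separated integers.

Line 1: ['night', 'cheese'] (min_width=12, slack=1)
Line 2: ['slow', 'number'] (min_width=11, slack=2)
Line 3: ['table', 'rice'] (min_width=10, slack=3)
Line 4: ['developer'] (min_width=9, slack=4)
Line 5: ['purple', 'clean'] (min_width=12, slack=1)
Line 6: ['telescope'] (min_width=9, slack=4)
Line 7: ['sound', 'display'] (min_width=13, slack=0)
Line 8: ['valley'] (min_width=6, slack=7)
Line 9: ['telescope'] (min_width=9, slack=4)
Line 10: ['rainbow', 'new'] (min_width=11, slack=2)
Line 11: ['security', 'owl'] (min_width=12, slack=1)
Line 12: ['dictionary'] (min_width=10, slack=3)
Line 13: ['box', 'problem'] (min_width=11, slack=2)
Line 14: ['butterfly', 'I'] (min_width=11, slack=2)
Line 15: ['happy', 'grass'] (min_width=11, slack=2)

Answer: 3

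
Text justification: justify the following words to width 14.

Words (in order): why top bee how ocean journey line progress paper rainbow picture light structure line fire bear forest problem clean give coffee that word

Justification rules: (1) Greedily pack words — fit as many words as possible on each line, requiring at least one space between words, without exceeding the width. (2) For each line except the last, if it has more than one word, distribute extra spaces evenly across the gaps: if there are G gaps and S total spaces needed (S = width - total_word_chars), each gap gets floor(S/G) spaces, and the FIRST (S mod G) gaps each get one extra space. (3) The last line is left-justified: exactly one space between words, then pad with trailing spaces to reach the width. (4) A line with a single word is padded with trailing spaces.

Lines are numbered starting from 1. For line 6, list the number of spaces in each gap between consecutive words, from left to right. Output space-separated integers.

Line 1: ['why', 'top', 'bee'] (min_width=11, slack=3)
Line 2: ['how', 'ocean'] (min_width=9, slack=5)
Line 3: ['journey', 'line'] (min_width=12, slack=2)
Line 4: ['progress', 'paper'] (min_width=14, slack=0)
Line 5: ['rainbow'] (min_width=7, slack=7)
Line 6: ['picture', 'light'] (min_width=13, slack=1)
Line 7: ['structure', 'line'] (min_width=14, slack=0)
Line 8: ['fire', 'bear'] (min_width=9, slack=5)
Line 9: ['forest', 'problem'] (min_width=14, slack=0)
Line 10: ['clean', 'give'] (min_width=10, slack=4)
Line 11: ['coffee', 'that'] (min_width=11, slack=3)
Line 12: ['word'] (min_width=4, slack=10)

Answer: 2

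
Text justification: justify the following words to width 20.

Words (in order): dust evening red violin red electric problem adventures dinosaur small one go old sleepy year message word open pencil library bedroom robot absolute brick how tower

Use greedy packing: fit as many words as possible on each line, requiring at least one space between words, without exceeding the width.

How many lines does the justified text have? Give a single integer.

Answer: 10

Derivation:
Line 1: ['dust', 'evening', 'red'] (min_width=16, slack=4)
Line 2: ['violin', 'red', 'electric'] (min_width=19, slack=1)
Line 3: ['problem', 'adventures'] (min_width=18, slack=2)
Line 4: ['dinosaur', 'small', 'one'] (min_width=18, slack=2)
Line 5: ['go', 'old', 'sleepy', 'year'] (min_width=18, slack=2)
Line 6: ['message', 'word', 'open'] (min_width=17, slack=3)
Line 7: ['pencil', 'library'] (min_width=14, slack=6)
Line 8: ['bedroom', 'robot'] (min_width=13, slack=7)
Line 9: ['absolute', 'brick', 'how'] (min_width=18, slack=2)
Line 10: ['tower'] (min_width=5, slack=15)
Total lines: 10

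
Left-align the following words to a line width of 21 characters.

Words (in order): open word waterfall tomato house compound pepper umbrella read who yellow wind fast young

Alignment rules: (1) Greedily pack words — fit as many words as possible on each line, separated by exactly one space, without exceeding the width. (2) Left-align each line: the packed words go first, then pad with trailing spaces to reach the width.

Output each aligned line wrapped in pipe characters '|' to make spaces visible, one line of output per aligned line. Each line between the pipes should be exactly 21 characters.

Line 1: ['open', 'word', 'waterfall'] (min_width=19, slack=2)
Line 2: ['tomato', 'house', 'compound'] (min_width=21, slack=0)
Line 3: ['pepper', 'umbrella', 'read'] (min_width=20, slack=1)
Line 4: ['who', 'yellow', 'wind', 'fast'] (min_width=20, slack=1)
Line 5: ['young'] (min_width=5, slack=16)

Answer: |open word waterfall  |
|tomato house compound|
|pepper umbrella read |
|who yellow wind fast |
|young                |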